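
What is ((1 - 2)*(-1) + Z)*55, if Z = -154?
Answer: -8415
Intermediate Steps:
((1 - 2)*(-1) + Z)*55 = ((1 - 2)*(-1) - 154)*55 = (-1*(-1) - 154)*55 = (1 - 154)*55 = -153*55 = -8415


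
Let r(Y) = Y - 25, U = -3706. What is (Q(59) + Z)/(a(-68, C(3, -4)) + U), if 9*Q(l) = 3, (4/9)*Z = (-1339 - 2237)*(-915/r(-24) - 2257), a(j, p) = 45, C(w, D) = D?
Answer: -2647407613/538167 ≈ -4919.3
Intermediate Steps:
r(Y) = -25 + Y
Z = 882469188/49 (Z = 9*((-1339 - 2237)*(-915/(-25 - 24) - 2257))/4 = 9*(-3576*(-915/(-49) - 2257))/4 = 9*(-3576*(-915*(-1/49) - 2257))/4 = 9*(-3576*(915/49 - 2257))/4 = 9*(-3576*(-109678/49))/4 = (9/4)*(392208528/49) = 882469188/49 ≈ 1.8010e+7)
Q(l) = 1/3 (Q(l) = (1/9)*3 = 1/3)
(Q(59) + Z)/(a(-68, C(3, -4)) + U) = (1/3 + 882469188/49)/(45 - 3706) = (2647407613/147)/(-3661) = (2647407613/147)*(-1/3661) = -2647407613/538167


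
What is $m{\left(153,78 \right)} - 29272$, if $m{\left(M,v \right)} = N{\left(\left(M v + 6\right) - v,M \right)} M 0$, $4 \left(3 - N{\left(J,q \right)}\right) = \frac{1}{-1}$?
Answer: $-29272$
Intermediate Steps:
$N{\left(J,q \right)} = \frac{13}{4}$ ($N{\left(J,q \right)} = 3 - \frac{1}{4 \left(-1\right)} = 3 - - \frac{1}{4} = 3 + \frac{1}{4} = \frac{13}{4}$)
$m{\left(M,v \right)} = 0$ ($m{\left(M,v \right)} = \frac{13 M}{4} \cdot 0 = 0$)
$m{\left(153,78 \right)} - 29272 = 0 - 29272 = -29272$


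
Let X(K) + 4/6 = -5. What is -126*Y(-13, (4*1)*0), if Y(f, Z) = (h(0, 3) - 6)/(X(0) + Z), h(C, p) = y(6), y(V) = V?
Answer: 0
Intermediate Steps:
h(C, p) = 6
X(K) = -17/3 (X(K) = -⅔ - 5 = -17/3)
Y(f, Z) = 0 (Y(f, Z) = (6 - 6)/(-17/3 + Z) = 0/(-17/3 + Z) = 0)
-126*Y(-13, (4*1)*0) = -126*0 = 0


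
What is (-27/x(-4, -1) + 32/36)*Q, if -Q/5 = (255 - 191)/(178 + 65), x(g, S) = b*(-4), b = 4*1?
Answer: -7420/2187 ≈ -3.3928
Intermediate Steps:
b = 4
x(g, S) = -16 (x(g, S) = 4*(-4) = -16)
Q = -320/243 (Q = -5*(255 - 191)/(178 + 65) = -320/243 ≈ -1.3169)
(-27/x(-4, -1) + 32/36)*Q = (-27/(-16) + 32/36)*(-320/243) = (-27*(-1/16) + 32*(1/36))*(-320/243) = (27/16 + 8/9)*(-320/243) = (371/144)*(-320/243) = -7420/2187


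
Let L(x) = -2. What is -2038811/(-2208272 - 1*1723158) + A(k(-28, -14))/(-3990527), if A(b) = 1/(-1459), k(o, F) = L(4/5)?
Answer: 11870322374947653/22889488765306990 ≈ 0.51859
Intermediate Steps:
k(o, F) = -2
A(b) = -1/1459
-2038811/(-2208272 - 1*1723158) + A(k(-28, -14))/(-3990527) = -2038811/(-2208272 - 1*1723158) - 1/1459/(-3990527) = -2038811/(-2208272 - 1723158) - 1/1459*(-1/3990527) = -2038811/(-3931430) + 1/5822178893 = -2038811*(-1/3931430) + 1/5822178893 = 2038811/3931430 + 1/5822178893 = 11870322374947653/22889488765306990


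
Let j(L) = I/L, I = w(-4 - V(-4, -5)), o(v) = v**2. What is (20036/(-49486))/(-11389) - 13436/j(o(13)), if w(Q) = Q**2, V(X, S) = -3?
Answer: -639874271130450/281798027 ≈ -2.2707e+6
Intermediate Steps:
I = 1 (I = (-4 - 1*(-3))**2 = (-4 + 3)**2 = (-1)**2 = 1)
j(L) = 1/L
(20036/(-49486))/(-11389) - 13436/j(o(13)) = (20036/(-49486))/(-11389) - 13436*13**2 = (20036*(-1/49486))*(-1/11389) - 13436/(1/169) = -10018/24743*(-1/11389) - 13436/1/169 = 10018/281798027 - 13436*169 = 10018/281798027 - 2270684 = -639874271130450/281798027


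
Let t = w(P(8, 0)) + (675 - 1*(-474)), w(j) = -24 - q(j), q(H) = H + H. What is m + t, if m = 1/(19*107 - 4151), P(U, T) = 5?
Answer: 2361569/2118 ≈ 1115.0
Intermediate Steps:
q(H) = 2*H
m = -1/2118 (m = 1/(2033 - 4151) = 1/(-2118) = -1/2118 ≈ -0.00047214)
w(j) = -24 - 2*j
t = 1115 (t = (-24 - 2*5) + (675 - 1*(-474)) = (-24 - 10) + (675 + 474) = -34 + 1149 = 1115)
m + t = -1/2118 + 1115 = 2361569/2118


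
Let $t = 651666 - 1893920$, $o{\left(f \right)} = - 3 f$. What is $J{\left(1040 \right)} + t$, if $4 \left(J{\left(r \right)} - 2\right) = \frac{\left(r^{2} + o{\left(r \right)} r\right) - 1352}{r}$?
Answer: $- \frac{49710893}{40} \approx -1.2428 \cdot 10^{6}$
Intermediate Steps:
$J{\left(r \right)} = 2 + \frac{-1352 - 2 r^{2}}{4 r}$ ($J{\left(r \right)} = 2 + \frac{\left(\left(r^{2} + - 3 r r\right) - 1352\right) \frac{1}{r}}{4} = 2 + \frac{\left(\left(r^{2} - 3 r^{2}\right) - 1352\right) \frac{1}{r}}{4} = 2 + \frac{\left(- 2 r^{2} - 1352\right) \frac{1}{r}}{4} = 2 + \frac{\left(-1352 - 2 r^{2}\right) \frac{1}{r}}{4} = 2 + \frac{\frac{1}{r} \left(-1352 - 2 r^{2}\right)}{4} = 2 + \frac{-1352 - 2 r^{2}}{4 r}$)
$t = -1242254$ ($t = 651666 - 1893920 = -1242254$)
$J{\left(1040 \right)} + t = \left(2 - \frac{338}{1040} - 520\right) - 1242254 = \left(2 - \frac{13}{40} - 520\right) - 1242254 = - \frac{20733}{40} - 1242254 = - \frac{49710893}{40}$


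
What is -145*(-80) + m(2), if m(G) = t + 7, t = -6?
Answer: 11601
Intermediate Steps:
m(G) = 1 (m(G) = -6 + 7 = 1)
-145*(-80) + m(2) = -145*(-80) + 1 = 11600 + 1 = 11601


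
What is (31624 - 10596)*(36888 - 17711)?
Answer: 403253956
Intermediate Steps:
(31624 - 10596)*(36888 - 17711) = 21028*19177 = 403253956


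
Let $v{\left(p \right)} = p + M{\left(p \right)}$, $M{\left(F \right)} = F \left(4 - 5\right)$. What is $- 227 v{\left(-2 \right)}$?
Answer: $0$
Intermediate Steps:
$M{\left(F \right)} = - F$ ($M{\left(F \right)} = F \left(-1\right) = - F$)
$v{\left(p \right)} = 0$ ($v{\left(p \right)} = p - p = 0$)
$- 227 v{\left(-2 \right)} = \left(-227\right) 0 = 0$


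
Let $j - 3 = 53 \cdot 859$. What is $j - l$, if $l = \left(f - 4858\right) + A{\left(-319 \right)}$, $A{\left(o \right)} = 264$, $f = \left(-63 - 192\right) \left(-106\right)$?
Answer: $23094$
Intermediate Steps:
$f = 27030$ ($f = \left(-255\right) \left(-106\right) = 27030$)
$j = 45530$ ($j = 3 + 53 \cdot 859 = 3 + 45527 = 45530$)
$l = 22436$ ($l = \left(27030 - 4858\right) + 264 = 22172 + 264 = 22436$)
$j - l = 45530 - 22436 = 23094$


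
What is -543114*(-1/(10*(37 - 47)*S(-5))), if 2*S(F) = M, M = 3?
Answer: -90519/25 ≈ -3620.8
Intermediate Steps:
S(F) = 3/2 (S(F) = (1/2)*3 = 3/2)
-543114*(-1/(10*(37 - 47)*S(-5))) = -543114*(-1/(15*(37 - 47))) = -543114/(((3/2)*(-10))*(-10)) = -543114/((-15*(-10))) = -543114/150 = -543114*1/150 = -90519/25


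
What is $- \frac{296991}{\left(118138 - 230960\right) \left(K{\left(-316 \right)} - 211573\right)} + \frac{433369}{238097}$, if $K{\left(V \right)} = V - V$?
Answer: $\frac{10344485889775087}{5683396582061582} \approx 1.8201$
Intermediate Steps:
$K{\left(V \right)} = 0$
$- \frac{296991}{\left(118138 - 230960\right) \left(K{\left(-316 \right)} - 211573\right)} + \frac{433369}{238097} = - \frac{296991}{\left(118138 - 230960\right) \left(0 - 211573\right)} + \frac{433369}{238097} = - \frac{296991}{\left(-112822\right) \left(-211573\right)} + 433369 \cdot \frac{1}{238097} = - \frac{296991}{23870089006} + \frac{433369}{238097} = \frac{10344485889775087}{5683396582061582}$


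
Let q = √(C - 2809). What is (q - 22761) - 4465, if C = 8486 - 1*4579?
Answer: -27226 + 3*√122 ≈ -27193.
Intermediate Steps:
C = 3907 (C = 8486 - 4579 = 3907)
q = 3*√122 (q = √(3907 - 2809) = √1098 = 3*√122 ≈ 33.136)
(q - 22761) - 4465 = (3*√122 - 22761) - 4465 = (-22761 + 3*√122) - 4465 = -27226 + 3*√122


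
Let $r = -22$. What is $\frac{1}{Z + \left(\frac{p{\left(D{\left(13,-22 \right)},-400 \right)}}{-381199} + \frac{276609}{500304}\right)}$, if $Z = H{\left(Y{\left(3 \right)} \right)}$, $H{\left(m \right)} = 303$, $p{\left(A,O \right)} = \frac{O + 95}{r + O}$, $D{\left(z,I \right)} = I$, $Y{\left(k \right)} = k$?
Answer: $\frac{1916235529936}{581678813778129} \approx 0.0032943$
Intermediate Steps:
$p{\left(A,O \right)} = \frac{95 + O}{-22 + O}$ ($p{\left(A,O \right)} = \frac{O + 95}{-22 + O} = \frac{95 + O}{-22 + O}$)
$Z = 303$
$\frac{1}{Z + \left(\frac{p{\left(D{\left(13,-22 \right)},-400 \right)}}{-381199} + \frac{276609}{500304}\right)} = \frac{1}{303 + \left(\frac{\frac{1}{-22 - 400} \left(95 - 400\right)}{-381199} + \frac{276609}{500304}\right)} = \frac{1}{303 + \left(\frac{1}{-422} \left(-305\right) \left(- \frac{1}{381199}\right) + 276609 \cdot \frac{1}{500304}\right)} = \frac{1}{303 + \left(\left(- \frac{1}{422}\right) \left(-305\right) \left(- \frac{1}{381199}\right) + \frac{92203}{166768}\right)} = \frac{1}{303 + \left(\frac{305}{422} \left(- \frac{1}{381199}\right) + \frac{92203}{166768}\right)} = \frac{1}{303 + \left(- \frac{305}{160865978} + \frac{92203}{166768}\right)} = \frac{1}{303 + \frac{1059448207521}{1916235529936}} = \frac{1}{\frac{581678813778129}{1916235529936}} = \frac{1916235529936}{581678813778129}$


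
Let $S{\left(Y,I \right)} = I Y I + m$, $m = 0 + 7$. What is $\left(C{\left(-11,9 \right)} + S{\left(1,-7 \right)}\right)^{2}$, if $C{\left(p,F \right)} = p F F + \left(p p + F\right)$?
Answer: $497025$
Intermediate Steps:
$m = 7$
$S{\left(Y,I \right)} = 7 + Y I^{2}$ ($S{\left(Y,I \right)} = I Y I + 7 = Y I^{2} + 7 = 7 + Y I^{2}$)
$C{\left(p,F \right)} = F + p^{2} + p F^{2}$ ($C{\left(p,F \right)} = F p F + \left(p^{2} + F\right) = p F^{2} + \left(F + p^{2}\right) = F + p^{2} + p F^{2}$)
$\left(C{\left(-11,9 \right)} + S{\left(1,-7 \right)}\right)^{2} = \left(\left(9 + \left(-11\right)^{2} - 11 \cdot 9^{2}\right) + \left(7 + 1 \left(-7\right)^{2}\right)\right)^{2} = \left(\left(9 + 121 - 891\right) + \left(7 + 1 \cdot 49\right)\right)^{2} = \left(\left(9 + 121 - 891\right) + \left(7 + 49\right)\right)^{2} = \left(-761 + 56\right)^{2} = \left(-705\right)^{2} = 497025$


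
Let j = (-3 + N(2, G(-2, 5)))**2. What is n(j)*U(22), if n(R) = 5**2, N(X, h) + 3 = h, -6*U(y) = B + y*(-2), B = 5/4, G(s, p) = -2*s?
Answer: 1425/8 ≈ 178.13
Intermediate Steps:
B = 5/4 (B = 5*(1/4) = 5/4 ≈ 1.2500)
U(y) = -5/24 + y/3 (U(y) = -(5/4 + y*(-2))/6 = -(5/4 - 2*y)/6 = -5/24 + y/3)
N(X, h) = -3 + h
j = 4 (j = (-3 + (-3 - 2*(-2)))**2 = (-3 + (-3 + 4))**2 = (-3 + 1)**2 = (-2)**2 = 4)
n(R) = 25
n(j)*U(22) = 25*(-5/24 + (1/3)*22) = 25*(-5/24 + 22/3) = 25*(57/8) = 1425/8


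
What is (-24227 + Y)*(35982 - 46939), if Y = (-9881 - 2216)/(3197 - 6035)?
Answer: 753229421453/2838 ≈ 2.6541e+8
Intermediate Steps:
Y = 12097/2838 (Y = -12097/(-2838) = -12097*(-1/2838) = 12097/2838 ≈ 4.2625)
(-24227 + Y)*(35982 - 46939) = (-24227 + 12097/2838)*(35982 - 46939) = -68744129/2838*(-10957) = 753229421453/2838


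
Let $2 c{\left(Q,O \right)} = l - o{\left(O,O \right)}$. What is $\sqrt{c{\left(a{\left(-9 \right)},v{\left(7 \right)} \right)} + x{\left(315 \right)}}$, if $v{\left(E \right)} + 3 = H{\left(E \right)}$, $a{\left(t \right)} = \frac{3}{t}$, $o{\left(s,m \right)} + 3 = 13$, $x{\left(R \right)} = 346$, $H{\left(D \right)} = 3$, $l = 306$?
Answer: $\sqrt{494} \approx 22.226$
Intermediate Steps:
$o{\left(s,m \right)} = 10$ ($o{\left(s,m \right)} = -3 + 13 = 10$)
$v{\left(E \right)} = 0$ ($v{\left(E \right)} = -3 + 3 = 0$)
$c{\left(Q,O \right)} = 148$ ($c{\left(Q,O \right)} = \frac{306 - 10}{2} = \frac{1}{2} \cdot 296 = 148$)
$\sqrt{c{\left(a{\left(-9 \right)},v{\left(7 \right)} \right)} + x{\left(315 \right)}} = \sqrt{148 + 346} = \sqrt{494}$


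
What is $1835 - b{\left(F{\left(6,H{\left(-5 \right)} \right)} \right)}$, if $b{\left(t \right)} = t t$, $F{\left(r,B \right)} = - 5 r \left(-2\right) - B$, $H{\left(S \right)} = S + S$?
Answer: $-3065$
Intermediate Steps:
$H{\left(S \right)} = 2 S$
$F{\left(r,B \right)} = - B + 10 r$ ($F{\left(r,B \right)} = 10 r - B = - B + 10 r$)
$b{\left(t \right)} = t^{2}$
$1835 - b{\left(F{\left(6,H{\left(-5 \right)} \right)} \right)} = 1835 - \left(- 2 \left(-5\right) + 10 \cdot 6\right)^{2} = 1835 - \left(\left(-1\right) \left(-10\right) + 60\right)^{2} = 1835 - \left(10 + 60\right)^{2} = 1835 - 70^{2} = 1835 - 4900 = -3065$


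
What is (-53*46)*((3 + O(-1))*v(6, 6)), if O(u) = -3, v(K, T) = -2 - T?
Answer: 0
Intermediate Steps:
(-53*46)*((3 + O(-1))*v(6, 6)) = (-53*46)*((3 - 3)*(-2 - 1*6)) = -0*(-2 - 6) = -0*(-8) = -2438*0 = 0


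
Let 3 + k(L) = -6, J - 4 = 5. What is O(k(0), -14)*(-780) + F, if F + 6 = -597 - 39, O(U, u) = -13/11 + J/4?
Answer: -16227/11 ≈ -1475.2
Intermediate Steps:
J = 9 (J = 4 + 5 = 9)
k(L) = -9 (k(L) = -3 - 6 = -9)
O(U, u) = 47/44 (O(U, u) = -13/11 + 9/4 = 47/44)
F = -642 (F = -6 + (-597 - 39) = -6 - 636 = -642)
O(k(0), -14)*(-780) + F = (47/44)*(-780) - 642 = -9165/11 - 642 = -16227/11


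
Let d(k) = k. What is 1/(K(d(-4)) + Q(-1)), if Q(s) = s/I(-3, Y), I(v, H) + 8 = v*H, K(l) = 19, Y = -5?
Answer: 7/132 ≈ 0.053030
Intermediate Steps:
I(v, H) = -8 + H*v (I(v, H) = -8 + v*H = -8 + H*v)
Q(s) = s/7 (Q(s) = s/(-8 - 5*(-3)) = s/(-8 + 15) = s/7)
1/(K(d(-4)) + Q(-1)) = 1/(19 + (1/7)*(-1)) = 1/(19 - 1/7) = 1/(132/7) = 7/132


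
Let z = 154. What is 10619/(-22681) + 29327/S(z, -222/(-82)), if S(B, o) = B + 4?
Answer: 17932105/96854 ≈ 185.15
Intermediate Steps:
S(B, o) = 4 + B
10619/(-22681) + 29327/S(z, -222/(-82)) = 10619/(-22681) + 29327/(4 + 154) = 10619*(-1/22681) + 29327/158 = -287/613 + 29327*(1/158) = -287/613 + 29327/158 = 17932105/96854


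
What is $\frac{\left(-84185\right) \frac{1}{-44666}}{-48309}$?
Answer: $- \frac{84185}{2157769794} \approx -3.9015 \cdot 10^{-5}$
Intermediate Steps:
$\frac{\left(-84185\right) \frac{1}{-44666}}{-48309} = \left(-84185\right) \left(- \frac{1}{44666}\right) \left(- \frac{1}{48309}\right) = \frac{84185}{44666} \left(- \frac{1}{48309}\right) = - \frac{84185}{2157769794}$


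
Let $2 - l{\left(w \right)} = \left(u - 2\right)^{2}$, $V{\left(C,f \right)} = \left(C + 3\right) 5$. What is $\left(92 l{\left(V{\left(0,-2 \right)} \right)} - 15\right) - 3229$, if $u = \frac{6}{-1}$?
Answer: $-8948$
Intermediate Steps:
$u = -6$ ($u = 6 \left(-1\right) = -6$)
$V{\left(C,f \right)} = 15 + 5 C$ ($V{\left(C,f \right)} = \left(3 + C\right) 5 = 15 + 5 C$)
$l{\left(w \right)} = -62$ ($l{\left(w \right)} = 2 - \left(-6 - 2\right)^{2} = 2 - \left(-8\right)^{2} = 2 - 64 = -62$)
$\left(92 l{\left(V{\left(0,-2 \right)} \right)} - 15\right) - 3229 = \left(92 \left(-62\right) - 15\right) - 3229 = \left(-5704 - 15\right) - 3229 = -5719 - 3229 = -8948$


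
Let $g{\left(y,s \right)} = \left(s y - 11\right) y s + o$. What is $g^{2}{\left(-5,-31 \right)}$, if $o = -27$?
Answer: $496977849$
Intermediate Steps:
$g{\left(y,s \right)} = -27 + s y \left(-11 + s y\right)$ ($g{\left(y,s \right)} = \left(s y - 11\right) y s - 27 = \left(-11 + s y\right) y s - 27 = y \left(-11 + s y\right) s - 27 = s y \left(-11 + s y\right) - 27 = -27 + s y \left(-11 + s y\right)$)
$g^{2}{\left(-5,-31 \right)} = \left(-27 + \left(-31\right)^{2} \left(-5\right)^{2} - \left(-341\right) \left(-5\right)\right)^{2} = \left(-27 + 961 \cdot 25 - 1705\right)^{2} = \left(-27 + 24025 - 1705\right)^{2} = 22293^{2} = 496977849$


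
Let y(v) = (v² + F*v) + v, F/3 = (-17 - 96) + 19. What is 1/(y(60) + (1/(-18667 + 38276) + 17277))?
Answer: 19609/78769354 ≈ 0.00024894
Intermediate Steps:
F = -282 (F = 3*((-17 - 96) + 19) = 3*(-113 + 19) = 3*(-94) = -282)
y(v) = v² - 281*v (y(v) = (v² - 282*v) + v = v² - 281*v)
1/(y(60) + (1/(-18667 + 38276) + 17277)) = 1/(60*(-281 + 60) + (1/(-18667 + 38276) + 17277)) = 1/(60*(-221) + (1/19609 + 17277)) = 1/(-13260 + (1/19609 + 17277)) = 1/(-13260 + 338784694/19609) = 1/(78769354/19609) = 19609/78769354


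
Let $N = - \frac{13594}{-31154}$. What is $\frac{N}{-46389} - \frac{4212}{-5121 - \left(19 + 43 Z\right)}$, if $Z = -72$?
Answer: $\frac{108699408106}{52749906069} \approx 2.0607$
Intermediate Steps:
$N = \frac{6797}{15577}$ ($N = \left(-13594\right) \left(- \frac{1}{31154}\right) = \frac{6797}{15577} \approx 0.43635$)
$\frac{N}{-46389} - \frac{4212}{-5121 - \left(19 + 43 Z\right)} = \frac{6797}{15577 \left(-46389\right)} - \frac{4212}{-5121 - -3077} = \frac{6797}{15577} \left(- \frac{1}{46389}\right) - \frac{4212}{-5121 + \left(-19 + 3096\right)} = - \frac{971}{103228779} - \frac{4212}{-5121 + 3077} = - \frac{971}{103228779} - \frac{4212}{-2044} = - \frac{971}{103228779} - - \frac{1053}{511} = - \frac{971}{103228779} + \frac{1053}{511} = \frac{108699408106}{52749906069}$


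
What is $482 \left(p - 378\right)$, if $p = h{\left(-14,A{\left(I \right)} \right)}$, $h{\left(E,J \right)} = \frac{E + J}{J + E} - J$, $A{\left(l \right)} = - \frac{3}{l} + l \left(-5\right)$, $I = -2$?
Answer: $-187257$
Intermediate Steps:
$A{\left(l \right)} = - 5 l - \frac{3}{l}$ ($A{\left(l \right)} = - \frac{3}{l} - 5 l = - 5 l - \frac{3}{l}$)
$h{\left(E,J \right)} = 1 - J$ ($h{\left(E,J \right)} = \frac{E + J}{E + J} - J = 1 - J$)
$p = - \frac{21}{2}$ ($p = 1 - \left(\left(-5\right) \left(-2\right) - \frac{3}{-2}\right) = 1 - \left(10 - - \frac{3}{2}\right) = 1 - \left(10 + \frac{3}{2}\right) = 1 - \frac{23}{2} = - \frac{21}{2} \approx -10.5$)
$482 \left(p - 378\right) = 482 \left(- \frac{21}{2} - 378\right) = 482 \left(- \frac{777}{2}\right) = -187257$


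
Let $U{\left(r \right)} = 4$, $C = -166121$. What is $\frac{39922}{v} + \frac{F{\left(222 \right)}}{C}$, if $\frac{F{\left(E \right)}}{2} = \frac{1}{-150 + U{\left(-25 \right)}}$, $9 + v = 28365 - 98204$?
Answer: $- \frac{242063678589}{423517515692} \approx -0.57156$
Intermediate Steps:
$v = -69848$ ($v = -9 + \left(28365 - 98204\right) = -9 - 69839 = -69848$)
$F{\left(E \right)} = - \frac{1}{73}$ ($F{\left(E \right)} = \frac{2}{-150 + 4} = \frac{2}{-146} = 2 \left(- \frac{1}{146}\right) = - \frac{1}{73}$)
$\frac{39922}{v} + \frac{F{\left(222 \right)}}{C} = \frac{39922}{-69848} - \frac{1}{73 \left(-166121\right)} = 39922 \left(- \frac{1}{69848}\right) - - \frac{1}{12126833} = - \frac{19961}{34924} + \frac{1}{12126833} = - \frac{242063678589}{423517515692}$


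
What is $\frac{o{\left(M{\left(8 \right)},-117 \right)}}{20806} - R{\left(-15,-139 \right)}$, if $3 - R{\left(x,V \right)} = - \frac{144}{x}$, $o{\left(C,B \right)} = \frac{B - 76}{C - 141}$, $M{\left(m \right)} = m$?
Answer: $\frac{91318499}{13835990} \approx 6.6001$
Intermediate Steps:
$o{\left(C,B \right)} = \frac{-76 + B}{-141 + C}$
$R{\left(x,V \right)} = 3 + \frac{144}{x}$ ($R{\left(x,V \right)} = 3 - - \frac{144}{x} = 3 + \frac{144}{x}$)
$\frac{o{\left(M{\left(8 \right)},-117 \right)}}{20806} - R{\left(-15,-139 \right)} = \frac{\frac{1}{-141 + 8} \left(-76 - 117\right)}{20806} - \left(3 + \frac{144}{-15}\right) = \frac{1}{-133} \left(-193\right) \frac{1}{20806} - \left(3 + 144 \left(- \frac{1}{15}\right)\right) = \left(- \frac{1}{133}\right) \left(-193\right) \frac{1}{20806} - \left(3 - \frac{48}{5}\right) = \frac{193}{133} \cdot \frac{1}{20806} - - \frac{33}{5} = \frac{193}{2767198} + \frac{33}{5} = \frac{91318499}{13835990}$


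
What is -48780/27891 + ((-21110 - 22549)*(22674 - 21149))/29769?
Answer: -68830896835/30751377 ≈ -2238.3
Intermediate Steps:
-48780/27891 + ((-21110 - 22549)*(22674 - 21149))/29769 = -48780*1/27891 - 43659*1525*(1/29769) = -5420/3099 - 66579975*1/29769 = -5420/3099 - 22193325/9923 = -68830896835/30751377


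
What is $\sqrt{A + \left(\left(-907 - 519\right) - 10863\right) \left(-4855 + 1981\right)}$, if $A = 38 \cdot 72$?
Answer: $\sqrt{35321322} \approx 5943.2$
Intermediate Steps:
$A = 2736$
$\sqrt{A + \left(\left(-907 - 519\right) - 10863\right) \left(-4855 + 1981\right)} = \sqrt{2736 + \left(\left(-907 - 519\right) - 10863\right) \left(-4855 + 1981\right)} = \sqrt{2736 + \left(-1426 - 10863\right) \left(-2874\right)} = \sqrt{2736 - -35318586} = \sqrt{2736 + 35318586} = \sqrt{35321322}$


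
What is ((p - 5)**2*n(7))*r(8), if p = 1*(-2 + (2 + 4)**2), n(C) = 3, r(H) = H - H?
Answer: 0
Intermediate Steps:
r(H) = 0
p = 34 (p = 1*(-2 + 6**2) = 1*(-2 + 36) = 1*34 = 34)
((p - 5)**2*n(7))*r(8) = ((34 - 5)**2*3)*0 = (29**2*3)*0 = (841*3)*0 = 2523*0 = 0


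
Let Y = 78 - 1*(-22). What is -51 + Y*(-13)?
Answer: -1351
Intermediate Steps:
Y = 100 (Y = 78 + 22 = 100)
-51 + Y*(-13) = -51 + 100*(-13) = -51 - 1300 = -1351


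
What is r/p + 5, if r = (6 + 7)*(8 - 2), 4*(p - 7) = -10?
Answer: 67/3 ≈ 22.333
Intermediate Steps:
p = 9/2 (p = 7 + (1/4)*(-10) = 7 - 5/2 = 9/2 ≈ 4.5000)
r = 78 (r = 13*6 = 78)
r/p + 5 = 78/(9/2) + 5 = (2/9)*78 + 5 = 52/3 + 5 = 67/3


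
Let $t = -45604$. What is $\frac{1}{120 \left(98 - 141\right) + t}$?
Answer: $- \frac{1}{50764} \approx -1.9699 \cdot 10^{-5}$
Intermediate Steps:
$\frac{1}{120 \left(98 - 141\right) + t} = \frac{1}{120 \left(98 - 141\right) - 45604} = \frac{1}{120 \left(-43\right) - 45604} = \frac{1}{-5160 - 45604} = \frac{1}{-50764} = - \frac{1}{50764}$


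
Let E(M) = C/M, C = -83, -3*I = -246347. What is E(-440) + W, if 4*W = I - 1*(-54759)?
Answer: 45168889/1320 ≈ 34219.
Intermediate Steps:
I = 246347/3 (I = -⅓*(-246347) = 246347/3 ≈ 82116.)
E(M) = -83/M
W = 102656/3 (W = (246347/3 - 1*(-54759))/4 = (246347/3 + 54759)/4 = (¼)*(410624/3) = 102656/3 ≈ 34219.)
E(-440) + W = -83/(-440) + 102656/3 = -83*(-1/440) + 102656/3 = 83/440 + 102656/3 = 45168889/1320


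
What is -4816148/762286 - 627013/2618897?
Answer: -6545479390237/998174259271 ≈ -6.5574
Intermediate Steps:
-4816148/762286 - 627013/2618897 = -4816148*1/762286 - 627013*1/2618897 = -2408074/381143 - 627013/2618897 = -6545479390237/998174259271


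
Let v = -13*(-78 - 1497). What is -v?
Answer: -20475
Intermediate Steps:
v = 20475 (v = -13*(-1575) = 20475)
-v = -1*20475 = -20475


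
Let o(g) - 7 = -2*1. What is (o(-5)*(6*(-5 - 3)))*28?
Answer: -6720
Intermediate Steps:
o(g) = 5 (o(g) = 7 - 2*1 = 7 - 2 = 5)
(o(-5)*(6*(-5 - 3)))*28 = (5*(6*(-5 - 3)))*28 = (5*(6*(-8)))*28 = (5*(-48))*28 = -240*28 = -6720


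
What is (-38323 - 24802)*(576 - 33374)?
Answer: 2070373750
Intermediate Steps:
(-38323 - 24802)*(576 - 33374) = -63125*(-32798) = 2070373750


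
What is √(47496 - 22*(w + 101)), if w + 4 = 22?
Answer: √44878 ≈ 211.84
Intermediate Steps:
w = 18 (w = -4 + 22 = 18)
√(47496 - 22*(w + 101)) = √(47496 - 22*(18 + 101)) = √(47496 - 22*119) = √(47496 - 2618) = √44878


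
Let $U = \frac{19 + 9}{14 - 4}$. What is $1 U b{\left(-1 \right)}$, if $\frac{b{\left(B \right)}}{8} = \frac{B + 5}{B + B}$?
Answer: $- \frac{224}{5} \approx -44.8$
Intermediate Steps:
$U = \frac{14}{5}$ ($U = \frac{28}{10} = 28 \cdot \frac{1}{10} = \frac{14}{5} \approx 2.8$)
$b{\left(B \right)} = \frac{4 \left(5 + B\right)}{B}$ ($b{\left(B \right)} = 8 \frac{B + 5}{B + B} = 8 \frac{5 + B}{2 B} = \frac{4 \left(5 + B\right)}{B}$)
$1 U b{\left(-1 \right)} = 1 \cdot \frac{14}{5} \left(4 + \frac{20}{-1}\right) = \frac{14 \left(4 + 20 \left(-1\right)\right)}{5} = \frac{14 \left(4 - 20\right)}{5} = \frac{14}{5} \left(-16\right) = - \frac{224}{5}$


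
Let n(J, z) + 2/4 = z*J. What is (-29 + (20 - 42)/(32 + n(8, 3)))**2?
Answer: 10647169/12321 ≈ 864.15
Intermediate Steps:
n(J, z) = -1/2 + J*z (n(J, z) = -1/2 + z*J = -1/2 + J*z)
(-29 + (20 - 42)/(32 + n(8, 3)))**2 = (-29 + (20 - 42)/(32 + (-1/2 + 8*3)))**2 = (-29 - 22/(32 + (-1/2 + 24)))**2 = (-29 - 22/(32 + 47/2))**2 = (-29 - 22/111/2)**2 = (-29 - 22*2/111)**2 = (-29 - 44/111)**2 = (-3263/111)**2 = 10647169/12321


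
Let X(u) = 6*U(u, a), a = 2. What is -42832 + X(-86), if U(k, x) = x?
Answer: -42820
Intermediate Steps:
X(u) = 12 (X(u) = 6*2 = 12)
-42832 + X(-86) = -42832 + 12 = -42820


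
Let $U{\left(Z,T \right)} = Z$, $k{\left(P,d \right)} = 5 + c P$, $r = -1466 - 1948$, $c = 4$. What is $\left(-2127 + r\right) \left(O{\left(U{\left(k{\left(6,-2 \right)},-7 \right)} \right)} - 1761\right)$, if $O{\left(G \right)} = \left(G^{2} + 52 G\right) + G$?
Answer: $-3418797$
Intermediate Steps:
$r = -3414$
$k{\left(P,d \right)} = 5 + 4 P$
$O{\left(G \right)} = G^{2} + 53 G$
$\left(-2127 + r\right) \left(O{\left(U{\left(k{\left(6,-2 \right)},-7 \right)} \right)} - 1761\right) = \left(-2127 - 3414\right) \left(\left(5 + 4 \cdot 6\right) \left(53 + \left(5 + 4 \cdot 6\right)\right) - 1761\right) = - 5541 \left(\left(5 + 24\right) \left(53 + \left(5 + 24\right)\right) - 1761\right) = - 5541 \left(29 \left(53 + 29\right) - 1761\right) = - 5541 \left(29 \cdot 82 - 1761\right) = - 5541 \left(2378 - 1761\right) = \left(-5541\right) 617 = -3418797$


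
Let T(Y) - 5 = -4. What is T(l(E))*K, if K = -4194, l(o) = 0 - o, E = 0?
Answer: -4194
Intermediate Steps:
l(o) = -o
T(Y) = 1 (T(Y) = 5 - 4 = 1)
T(l(E))*K = 1*(-4194) = -4194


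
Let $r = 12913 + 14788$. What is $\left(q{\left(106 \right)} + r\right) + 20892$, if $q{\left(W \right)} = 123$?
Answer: $48716$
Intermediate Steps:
$r = 27701$
$\left(q{\left(106 \right)} + r\right) + 20892 = \left(123 + 27701\right) + 20892 = 27824 + 20892 = 48716$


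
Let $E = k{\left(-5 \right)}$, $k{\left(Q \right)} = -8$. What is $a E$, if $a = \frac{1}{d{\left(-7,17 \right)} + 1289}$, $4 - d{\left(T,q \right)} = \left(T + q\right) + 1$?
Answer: $- \frac{4}{641} \approx -0.0062402$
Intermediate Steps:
$d{\left(T,q \right)} = 3 - T - q$ ($d{\left(T,q \right)} = 4 - \left(\left(T + q\right) + 1\right) = 4 - \left(1 + T + q\right) = 3 - T - q$)
$E = -8$
$a = \frac{1}{1282}$ ($a = \frac{1}{\left(3 - -7 - 17\right) + 1289} = \frac{1}{\left(3 + 7 - 17\right) + 1289} = \frac{1}{-7 + 1289} = \frac{1}{1282} \approx 0.00078003$)
$a E = \frac{1}{1282} \left(-8\right) = - \frac{4}{641}$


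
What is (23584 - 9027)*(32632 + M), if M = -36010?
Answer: -49173546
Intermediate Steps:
(23584 - 9027)*(32632 + M) = (23584 - 9027)*(32632 - 36010) = 14557*(-3378) = -49173546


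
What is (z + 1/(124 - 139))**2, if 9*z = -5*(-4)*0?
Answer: 1/225 ≈ 0.0044444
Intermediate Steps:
z = 0 (z = (-5*(-4)*0)/9 = (20*0)/9 = (1/9)*0 = 0)
(z + 1/(124 - 139))**2 = (0 + 1/(124 - 139))**2 = (0 + 1/(-15))**2 = (0 - 1/15)**2 = (-1/15)**2 = 1/225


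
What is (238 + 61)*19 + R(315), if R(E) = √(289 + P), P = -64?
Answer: 5696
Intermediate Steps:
R(E) = 15 (R(E) = √(289 - 64) = √225 = 15)
(238 + 61)*19 + R(315) = (238 + 61)*19 + 15 = 299*19 + 15 = 5681 + 15 = 5696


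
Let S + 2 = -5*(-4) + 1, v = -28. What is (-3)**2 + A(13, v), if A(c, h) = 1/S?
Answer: 172/19 ≈ 9.0526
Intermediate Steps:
S = 19 (S = -2 + (-5*(-4) + 1) = -2 + (20 + 1) = -2 + 21 = 19)
A(c, h) = 1/19
(-3)**2 + A(13, v) = (-3)**2 + 1/19 = 9 + 1/19 = 172/19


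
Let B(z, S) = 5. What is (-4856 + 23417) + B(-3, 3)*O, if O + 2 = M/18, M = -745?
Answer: 330193/18 ≈ 18344.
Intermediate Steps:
O = -781/18 (O = -2 - 745/18 = -781/18 ≈ -43.389)
(-4856 + 23417) + B(-3, 3)*O = (-4856 + 23417) + 5*(-781/18) = 18561 - 3905/18 = 330193/18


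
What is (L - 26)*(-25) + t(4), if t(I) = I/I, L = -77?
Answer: 2576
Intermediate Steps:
t(I) = 1
(L - 26)*(-25) + t(4) = (-77 - 26)*(-25) + 1 = -103*(-25) + 1 = 2575 + 1 = 2576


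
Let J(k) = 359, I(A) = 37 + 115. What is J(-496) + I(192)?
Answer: 511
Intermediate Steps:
I(A) = 152
J(-496) + I(192) = 359 + 152 = 511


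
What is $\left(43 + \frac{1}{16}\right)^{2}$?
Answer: $\frac{474721}{256} \approx 1854.4$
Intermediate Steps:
$\left(43 + \frac{1}{16}\right)^{2} = \left(\frac{689}{16}\right)^{2} = \frac{474721}{256}$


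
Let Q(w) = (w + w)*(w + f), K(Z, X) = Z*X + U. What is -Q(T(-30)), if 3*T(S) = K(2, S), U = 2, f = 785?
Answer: 266452/9 ≈ 29606.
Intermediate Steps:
K(Z, X) = 2 + X*Z (K(Z, X) = Z*X + 2 = X*Z + 2 = 2 + X*Z)
T(S) = 2/3 + 2*S/3 (T(S) = (2 + S*2)/3 = (2 + 2*S)/3 = 2/3 + 2*S/3)
Q(w) = 2*w*(785 + w) (Q(w) = (w + w)*(w + 785) = (2*w)*(785 + w) = 2*w*(785 + w))
-Q(T(-30)) = -2*(2/3 + (2/3)*(-30))*(785 + (2/3 + (2/3)*(-30))) = -2*(2/3 - 20)*(785 + (2/3 - 20)) = -2*(-58)*(785 - 58/3)/3 = -2*(-58)*2297/(3*3) = -1*(-266452/9) = 266452/9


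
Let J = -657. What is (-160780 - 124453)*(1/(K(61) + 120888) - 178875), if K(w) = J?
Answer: 6134312207928892/120231 ≈ 5.1021e+10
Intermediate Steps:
K(w) = -657
(-160780 - 124453)*(1/(K(61) + 120888) - 178875) = (-160780 - 124453)*(1/(-657 + 120888) - 178875) = -285233*(1/120231 - 178875) = -285233*(-21506320124/120231) = 6134312207928892/120231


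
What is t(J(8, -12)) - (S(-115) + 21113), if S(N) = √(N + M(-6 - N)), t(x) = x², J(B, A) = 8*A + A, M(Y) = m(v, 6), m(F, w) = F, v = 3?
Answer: -9449 - 4*I*√7 ≈ -9449.0 - 10.583*I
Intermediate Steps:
M(Y) = 3
J(B, A) = 9*A
S(N) = √(3 + N) (S(N) = √(N + 3) = √(3 + N))
t(J(8, -12)) - (S(-115) + 21113) = (9*(-12))² - (√(3 - 115) + 21113) = (-108)² - (√(-112) + 21113) = 11664 - (4*I*√7 + 21113) = 11664 - (21113 + 4*I*√7) = 11664 + (-21113 - 4*I*√7) = -9449 - 4*I*√7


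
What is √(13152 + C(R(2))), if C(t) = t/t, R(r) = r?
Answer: √13153 ≈ 114.69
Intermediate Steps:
C(t) = 1
√(13152 + C(R(2))) = √(13152 + 1) = √13153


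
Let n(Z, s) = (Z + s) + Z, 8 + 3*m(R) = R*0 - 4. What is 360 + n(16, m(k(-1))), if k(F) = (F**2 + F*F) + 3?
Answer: 388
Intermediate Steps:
k(F) = 3 + 2*F**2 (k(F) = (F**2 + F**2) + 3 = 2*F**2 + 3 = 3 + 2*F**2)
m(R) = -4 (m(R) = -8/3 + (R*0 - 4)/3 = -8/3 + (0 - 4)/3 = -8/3 + (1/3)*(-4) = -8/3 - 4/3 = -4)
n(Z, s) = s + 2*Z
360 + n(16, m(k(-1))) = 360 + (-4 + 2*16) = 360 + (-4 + 32) = 360 + 28 = 388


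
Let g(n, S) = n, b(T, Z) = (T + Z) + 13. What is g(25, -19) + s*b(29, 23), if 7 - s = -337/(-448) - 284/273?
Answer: 95755/192 ≈ 498.72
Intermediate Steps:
b(T, Z) = 13 + T + Z
s = 18191/2496 (s = 7 - (-337/(-448) - 284/273) = 7 - (-337*(-1/448) - 284*1/273) = 7 - (337/448 - 284/273) = 7 - 1*(-719/2496) = 7 + 719/2496 = 18191/2496 ≈ 7.2881)
g(25, -19) + s*b(29, 23) = 25 + 18191*(13 + 29 + 23)/2496 = 25 + (18191/2496)*65 = 25 + 90955/192 = 95755/192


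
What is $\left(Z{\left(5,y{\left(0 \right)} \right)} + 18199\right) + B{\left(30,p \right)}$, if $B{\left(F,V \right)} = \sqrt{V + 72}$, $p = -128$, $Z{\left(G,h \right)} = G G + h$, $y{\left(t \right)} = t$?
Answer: $18224 + 2 i \sqrt{14} \approx 18224.0 + 7.4833 i$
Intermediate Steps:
$Z{\left(G,h \right)} = h + G^{2}$ ($Z{\left(G,h \right)} = G^{2} + h = h + G^{2}$)
$B{\left(F,V \right)} = \sqrt{72 + V}$
$\left(Z{\left(5,y{\left(0 \right)} \right)} + 18199\right) + B{\left(30,p \right)} = \left(\left(0 + 5^{2}\right) + 18199\right) + \sqrt{72 - 128} = \left(\left(0 + 25\right) + 18199\right) + \sqrt{-56} = \left(25 + 18199\right) + 2 i \sqrt{14} = 18224 + 2 i \sqrt{14}$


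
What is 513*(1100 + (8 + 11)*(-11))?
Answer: 457083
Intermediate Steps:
513*(1100 + (8 + 11)*(-11)) = 513*(1100 + 19*(-11)) = 513*(1100 - 209) = 513*891 = 457083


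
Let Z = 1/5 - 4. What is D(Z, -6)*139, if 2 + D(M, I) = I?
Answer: -1112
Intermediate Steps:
Z = -19/5 (Z = 1*(1/5) - 4 = 1/5 - 4 = -19/5 ≈ -3.8000)
D(M, I) = -2 + I
D(Z, -6)*139 = (-2 - 6)*139 = -8*139 = -1112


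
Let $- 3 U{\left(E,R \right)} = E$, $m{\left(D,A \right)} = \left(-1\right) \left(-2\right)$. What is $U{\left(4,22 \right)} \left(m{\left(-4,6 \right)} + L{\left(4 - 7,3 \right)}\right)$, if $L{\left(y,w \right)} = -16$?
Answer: $\frac{56}{3} \approx 18.667$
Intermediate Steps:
$m{\left(D,A \right)} = 2$
$U{\left(E,R \right)} = - \frac{E}{3}$
$U{\left(4,22 \right)} \left(m{\left(-4,6 \right)} + L{\left(4 - 7,3 \right)}\right) = \left(- \frac{1}{3}\right) 4 \left(2 - 16\right) = \left(- \frac{4}{3}\right) \left(-14\right) = \frac{56}{3}$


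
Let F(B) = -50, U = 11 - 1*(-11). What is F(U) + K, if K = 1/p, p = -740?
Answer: -37001/740 ≈ -50.001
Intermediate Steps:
K = -1/740 (K = 1/(-740) = -1/740 ≈ -0.0013514)
U = 22 (U = 11 + 11 = 22)
F(U) + K = -50 - 1/740 = -37001/740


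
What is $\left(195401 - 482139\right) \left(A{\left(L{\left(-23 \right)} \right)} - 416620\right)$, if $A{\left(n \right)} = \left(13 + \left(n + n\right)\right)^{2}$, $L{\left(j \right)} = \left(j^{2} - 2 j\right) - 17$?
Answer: $-246027225498$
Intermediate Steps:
$L{\left(j \right)} = -17 + j^{2} - 2 j$
$A{\left(n \right)} = \left(13 + 2 n\right)^{2}$
$\left(195401 - 482139\right) \left(A{\left(L{\left(-23 \right)} \right)} - 416620\right) = \left(195401 - 482139\right) \left(\left(13 + 2 \left(-17 + \left(-23\right)^{2} - -46\right)\right)^{2} - 416620\right) = - 286738 \left(\left(13 + 2 \left(-17 + 529 + 46\right)\right)^{2} - 416620\right) = - 286738 \left(\left(13 + 2 \cdot 558\right)^{2} - 416620\right) = - 286738 \left(\left(13 + 1116\right)^{2} - 416620\right) = - 286738 \left(1129^{2} - 416620\right) = - 286738 \left(1274641 - 416620\right) = \left(-286738\right) 858021 = -246027225498$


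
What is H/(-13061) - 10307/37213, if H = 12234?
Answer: -53625779/44185363 ≈ -1.2137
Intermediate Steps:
H/(-13061) - 10307/37213 = 12234/(-13061) - 10307/37213 = 12234*(-1/13061) - 10307*1/37213 = -12234/13061 - 937/3383 = -53625779/44185363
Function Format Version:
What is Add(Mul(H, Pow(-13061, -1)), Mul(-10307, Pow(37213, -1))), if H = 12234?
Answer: Rational(-53625779, 44185363) ≈ -1.2137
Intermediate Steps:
Add(Mul(H, Pow(-13061, -1)), Mul(-10307, Pow(37213, -1))) = Add(Mul(12234, Pow(-13061, -1)), Mul(-10307, Pow(37213, -1))) = Add(Mul(12234, Rational(-1, 13061)), Mul(-10307, Rational(1, 37213))) = Add(Rational(-12234, 13061), Rational(-937, 3383)) = Rational(-53625779, 44185363)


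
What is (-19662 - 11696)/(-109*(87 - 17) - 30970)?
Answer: 15679/19300 ≈ 0.81238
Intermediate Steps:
(-19662 - 11696)/(-109*(87 - 17) - 30970) = -31358/(-109*70 - 30970) = -31358/(-7630 - 30970) = -31358/(-38600) = -31358*(-1/38600) = 15679/19300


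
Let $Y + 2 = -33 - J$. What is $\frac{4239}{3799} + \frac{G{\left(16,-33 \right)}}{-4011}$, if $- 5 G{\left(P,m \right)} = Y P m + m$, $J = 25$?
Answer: $\frac{9773338}{3628045} \approx 2.6938$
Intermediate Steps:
$Y = -60$ ($Y = -2 - 58 = -60$)
$G{\left(P,m \right)} = - \frac{m}{5} + 12 P m$ ($G{\left(P,m \right)} = - \frac{- 60 P m + m}{5} = - \frac{m - 60 P m}{5} = - \frac{m}{5} + 12 P m$)
$\frac{4239}{3799} + \frac{G{\left(16,-33 \right)}}{-4011} = \frac{4239}{3799} + \frac{\frac{1}{5} \left(-33\right) \left(-1 + 60 \cdot 16\right)}{-4011} = 4239 \cdot \frac{1}{3799} + \frac{1}{5} \left(-33\right) \left(-1 + 960\right) \left(- \frac{1}{4011}\right) = \frac{4239}{3799} + \frac{1}{5} \left(-33\right) 959 \left(- \frac{1}{4011}\right) = \frac{4239}{3799} - - \frac{1507}{955} = \frac{4239}{3799} + \frac{1507}{955} = \frac{9773338}{3628045}$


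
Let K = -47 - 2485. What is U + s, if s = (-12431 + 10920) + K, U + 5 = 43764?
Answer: 39716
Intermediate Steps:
U = 43759 (U = -5 + 43764 = 43759)
K = -2532
s = -4043 (s = (-12431 + 10920) - 2532 = -1511 - 2532 = -4043)
U + s = 43759 - 4043 = 39716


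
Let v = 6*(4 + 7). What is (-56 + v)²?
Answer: 100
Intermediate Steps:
v = 66 (v = 6*11 = 66)
(-56 + v)² = (-56 + 66)² = 10² = 100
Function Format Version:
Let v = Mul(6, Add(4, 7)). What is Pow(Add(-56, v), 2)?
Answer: 100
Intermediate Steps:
v = 66 (v = Mul(6, 11) = 66)
Pow(Add(-56, v), 2) = Pow(Add(-56, 66), 2) = Pow(10, 2) = 100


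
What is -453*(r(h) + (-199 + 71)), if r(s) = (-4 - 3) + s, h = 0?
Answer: 61155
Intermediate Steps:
r(s) = -7 + s
-453*(r(h) + (-199 + 71)) = -453*((-7 + 0) + (-199 + 71)) = -453*(-7 - 128) = -453*(-135) = 61155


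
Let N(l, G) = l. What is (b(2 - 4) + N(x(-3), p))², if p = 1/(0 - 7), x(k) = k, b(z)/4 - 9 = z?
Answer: 625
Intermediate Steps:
b(z) = 36 + 4*z
p = -⅐ (p = 1/(-7) = -⅐ ≈ -0.14286)
(b(2 - 4) + N(x(-3), p))² = ((36 + 4*(2 - 4)) - 3)² = ((36 + 4*(-2)) - 3)² = ((36 - 8) - 3)² = (28 - 3)² = 25² = 625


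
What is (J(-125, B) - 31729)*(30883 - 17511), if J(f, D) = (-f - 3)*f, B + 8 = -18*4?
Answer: -628203188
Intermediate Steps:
B = -80 (B = -8 - 18*4 = -8 - 72 = -80)
J(f, D) = f*(-3 - f) (J(f, D) = (-3 - f)*f = f*(-3 - f))
(J(-125, B) - 31729)*(30883 - 17511) = (-1*(-125)*(3 - 125) - 31729)*(30883 - 17511) = (-1*(-125)*(-122) - 31729)*13372 = (-15250 - 31729)*13372 = -46979*13372 = -628203188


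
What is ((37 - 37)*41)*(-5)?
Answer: 0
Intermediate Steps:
((37 - 37)*41)*(-5) = (0*41)*(-5) = 0*(-5) = 0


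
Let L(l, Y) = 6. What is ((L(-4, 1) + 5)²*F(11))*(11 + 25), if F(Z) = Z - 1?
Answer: 43560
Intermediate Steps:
F(Z) = -1 + Z
((L(-4, 1) + 5)²*F(11))*(11 + 25) = ((6 + 5)²*(-1 + 11))*(11 + 25) = (11²*10)*36 = (121*10)*36 = 1210*36 = 43560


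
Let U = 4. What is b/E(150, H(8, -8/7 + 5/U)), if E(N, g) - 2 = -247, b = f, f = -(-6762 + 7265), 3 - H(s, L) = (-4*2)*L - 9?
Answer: 503/245 ≈ 2.0531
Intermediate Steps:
H(s, L) = 12 + 8*L (H(s, L) = 3 - ((-4*2)*L - 9) = 3 - (-8*L - 9) = 3 - (-9 - 8*L) = 3 + (9 + 8*L) = 12 + 8*L)
f = -503 (f = -1*503 = -503)
b = -503
E(N, g) = -245 (E(N, g) = 2 - 247 = -245)
b/E(150, H(8, -8/7 + 5/U)) = -503/(-245) = -503*(-1/245) = 503/245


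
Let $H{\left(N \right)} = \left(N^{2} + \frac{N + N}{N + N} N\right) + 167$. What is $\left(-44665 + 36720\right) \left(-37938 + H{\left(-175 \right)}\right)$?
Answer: $58165345$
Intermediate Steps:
$H{\left(N \right)} = 167 + N + N^{2}$ ($H{\left(N \right)} = \left(N^{2} + \frac{2 N}{2 N} N\right) + 167 = \left(N^{2} + 2 N \frac{1}{2 N} N\right) + 167 = \left(N^{2} + 1 N\right) + 167 = \left(N^{2} + N\right) + 167 = \left(N + N^{2}\right) + 167 = 167 + N + N^{2}$)
$\left(-44665 + 36720\right) \left(-37938 + H{\left(-175 \right)}\right) = \left(-44665 + 36720\right) \left(-37938 + \left(167 - 175 + \left(-175\right)^{2}\right)\right) = - 7945 \left(-37938 + \left(167 - 175 + 30625\right)\right) = - 7945 \left(-37938 + 30617\right) = \left(-7945\right) \left(-7321\right) = 58165345$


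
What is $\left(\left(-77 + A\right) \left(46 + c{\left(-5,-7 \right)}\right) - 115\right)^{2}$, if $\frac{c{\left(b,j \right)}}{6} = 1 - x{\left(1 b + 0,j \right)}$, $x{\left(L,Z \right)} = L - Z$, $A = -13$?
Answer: $13801225$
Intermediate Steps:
$c{\left(b,j \right)} = 6 - 6 b + 6 j$ ($c{\left(b,j \right)} = 6 \left(1 - \left(\left(1 b + 0\right) - j\right)\right) = 6 \left(1 - \left(\left(b + 0\right) - j\right)\right) = 6 \left(1 - \left(b - j\right)\right) = 6 \left(1 + j - b\right) = 6 - 6 b + 6 j$)
$\left(\left(-77 + A\right) \left(46 + c{\left(-5,-7 \right)}\right) - 115\right)^{2} = \left(\left(-77 - 13\right) \left(46 + \left(6 - -30 + 6 \left(-7\right)\right)\right) - 115\right)^{2} = \left(- 90 \left(46 + \left(6 + 30 - 42\right)\right) - 115\right)^{2} = \left(- 90 \left(46 - 6\right) - 115\right)^{2} = \left(\left(-90\right) 40 - 115\right)^{2} = \left(-3600 - 115\right)^{2} = \left(-3715\right)^{2} = 13801225$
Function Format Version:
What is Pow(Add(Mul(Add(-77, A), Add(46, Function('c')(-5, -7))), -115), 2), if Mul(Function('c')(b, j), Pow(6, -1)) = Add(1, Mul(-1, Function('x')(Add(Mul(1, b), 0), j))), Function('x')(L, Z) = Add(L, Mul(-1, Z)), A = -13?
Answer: 13801225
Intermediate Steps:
Function('c')(b, j) = Add(6, Mul(-6, b), Mul(6, j)) (Function('c')(b, j) = Mul(6, Add(1, Mul(-1, Add(Add(Mul(1, b), 0), Mul(-1, j))))) = Mul(6, Add(1, Mul(-1, Add(Add(b, 0), Mul(-1, j))))) = Mul(6, Add(1, Mul(-1, Add(b, Mul(-1, j))))) = Mul(6, Add(1, Add(j, Mul(-1, b)))) = Mul(6, Add(1, j, Mul(-1, b))) = Add(6, Mul(-6, b), Mul(6, j)))
Pow(Add(Mul(Add(-77, A), Add(46, Function('c')(-5, -7))), -115), 2) = Pow(Add(Mul(Add(-77, -13), Add(46, Add(6, Mul(-6, -5), Mul(6, -7)))), -115), 2) = Pow(Add(Mul(-90, Add(46, Add(6, 30, -42))), -115), 2) = Pow(Add(Mul(-90, Add(46, -6)), -115), 2) = Pow(Add(Mul(-90, 40), -115), 2) = Pow(Add(-3600, -115), 2) = Pow(-3715, 2) = 13801225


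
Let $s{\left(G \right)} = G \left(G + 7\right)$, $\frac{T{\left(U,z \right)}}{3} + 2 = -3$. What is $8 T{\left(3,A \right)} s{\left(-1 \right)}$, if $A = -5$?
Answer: $720$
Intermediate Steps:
$T{\left(U,z \right)} = -15$ ($T{\left(U,z \right)} = -6 + 3 \left(-3\right) = -6 - 9 = -15$)
$s{\left(G \right)} = G \left(7 + G\right)$
$8 T{\left(3,A \right)} s{\left(-1 \right)} = 8 \left(-15\right) \left(- (7 - 1)\right) = - 120 \left(\left(-1\right) 6\right) = \left(-120\right) \left(-6\right) = 720$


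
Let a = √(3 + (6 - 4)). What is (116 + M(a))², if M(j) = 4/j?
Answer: 67296/5 + 928*√5/5 ≈ 13874.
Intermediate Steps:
a = √5 (a = √(3 + 2) = √5 ≈ 2.2361)
(116 + M(a))² = (116 + 4/(√5))² = (116 + 4*(√5/5))² = (116 + 4*√5/5)²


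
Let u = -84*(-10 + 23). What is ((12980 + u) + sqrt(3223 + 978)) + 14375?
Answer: 26263 + sqrt(4201) ≈ 26328.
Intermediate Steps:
u = -1092 (u = -84*13 = -1092)
((12980 + u) + sqrt(3223 + 978)) + 14375 = ((12980 - 1092) + sqrt(3223 + 978)) + 14375 = (11888 + sqrt(4201)) + 14375 = 26263 + sqrt(4201)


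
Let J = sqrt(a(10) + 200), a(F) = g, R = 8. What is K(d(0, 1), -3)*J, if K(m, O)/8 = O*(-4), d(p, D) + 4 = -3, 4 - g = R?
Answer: 1344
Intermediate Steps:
g = -4 (g = 4 - 1*8 = 4 - 8 = -4)
d(p, D) = -7 (d(p, D) = -4 - 3 = -7)
a(F) = -4
J = 14 (J = sqrt(-4 + 200) = sqrt(196) = 14)
K(m, O) = -32*O (K(m, O) = 8*(O*(-4)) = 8*(-4*O) = -32*O)
K(d(0, 1), -3)*J = -32*(-3)*14 = 96*14 = 1344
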